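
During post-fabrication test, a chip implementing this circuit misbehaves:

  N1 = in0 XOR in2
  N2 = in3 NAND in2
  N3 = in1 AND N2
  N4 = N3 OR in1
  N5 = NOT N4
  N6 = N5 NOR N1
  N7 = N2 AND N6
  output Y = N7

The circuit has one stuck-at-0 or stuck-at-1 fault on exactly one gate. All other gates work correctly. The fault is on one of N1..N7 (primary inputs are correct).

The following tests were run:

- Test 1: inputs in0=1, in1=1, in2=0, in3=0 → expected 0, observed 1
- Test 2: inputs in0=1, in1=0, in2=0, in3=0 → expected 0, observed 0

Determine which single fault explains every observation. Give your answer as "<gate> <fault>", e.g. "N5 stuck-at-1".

N1 stuck-at-0

Fault-free values for test 1 (in0=1, in1=1, in2=0, in3=0): N1=1, N2=1, N3=1, N4=1, N5=0, N6=0, N7=0, giving Y=0. Observed 1.
Test 1: faults giving observed 1 are {N1 stuck-at-0, N6 stuck-at-1, N7 stuck-at-1}.
Test 2 (in0=1, in1=0, in2=0, in3=0): fault-free N1=1, N2=1, N3=0, N4=0, N5=1, N6=0, N7=0 → 0; observed 0. Eliminates N6 stuck-at-1, N7 stuck-at-1.
Only N1 stuck-at-0 is consistent with every test.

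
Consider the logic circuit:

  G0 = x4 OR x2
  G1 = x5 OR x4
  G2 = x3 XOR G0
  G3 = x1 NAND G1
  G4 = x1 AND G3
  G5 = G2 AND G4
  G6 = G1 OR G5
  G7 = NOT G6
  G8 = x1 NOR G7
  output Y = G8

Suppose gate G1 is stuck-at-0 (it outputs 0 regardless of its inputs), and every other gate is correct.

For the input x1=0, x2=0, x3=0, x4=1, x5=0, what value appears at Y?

Propagate with G1 forced: G0=1, G1=0 [stuck-at-0], G2=1, G3=1, G4=0, G5=0, G6=0, G7=1, G8=0.
So Y = 0. (Without the fault it would be 1.)

0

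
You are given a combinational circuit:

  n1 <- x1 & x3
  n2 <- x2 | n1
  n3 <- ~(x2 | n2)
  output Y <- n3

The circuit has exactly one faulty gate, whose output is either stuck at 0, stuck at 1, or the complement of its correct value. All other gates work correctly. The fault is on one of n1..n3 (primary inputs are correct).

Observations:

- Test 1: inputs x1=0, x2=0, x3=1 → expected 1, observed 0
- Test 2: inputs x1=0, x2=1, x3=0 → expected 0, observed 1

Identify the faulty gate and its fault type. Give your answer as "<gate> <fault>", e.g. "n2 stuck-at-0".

Fault-free values for test 1 (x1=0, x2=0, x3=1): n1=0, n2=0, n3=1, giving Y=1. Observed 0.
Test 1: faults giving observed 0 are {n1 stuck-at-1, n1 inverted output, n2 stuck-at-1, n2 inverted output, n3 stuck-at-0, n3 inverted output}.
Test 2 (x1=0, x2=1, x3=0): fault-free n1=0, n2=1, n3=0 → 0; observed 1. Eliminates n1 stuck-at-1, n1 inverted output, n2 stuck-at-1, n2 inverted output, n3 stuck-at-0.
Only n3 inverted output is consistent with every test.

n3 inverted output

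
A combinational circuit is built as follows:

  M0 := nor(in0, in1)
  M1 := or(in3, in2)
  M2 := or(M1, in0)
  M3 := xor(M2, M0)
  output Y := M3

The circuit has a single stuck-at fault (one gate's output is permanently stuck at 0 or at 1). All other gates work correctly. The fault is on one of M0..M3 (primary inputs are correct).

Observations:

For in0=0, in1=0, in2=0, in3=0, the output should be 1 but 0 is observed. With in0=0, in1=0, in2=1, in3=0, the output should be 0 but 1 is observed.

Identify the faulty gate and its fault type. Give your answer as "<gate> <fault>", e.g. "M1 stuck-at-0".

M0 stuck-at-0

Fault-free values for test 1 (in0=0, in1=0, in2=0, in3=0): M0=1, M1=0, M2=0, M3=1, giving Y=1. Observed 0.
Test 1: faults giving observed 0 are {M0 stuck-at-0, M1 stuck-at-1, M2 stuck-at-1, M3 stuck-at-0}.
Test 2 (in0=0, in1=0, in2=1, in3=0): fault-free M0=1, M1=1, M2=1, M3=0 → 0; observed 1. Eliminates M1 stuck-at-1, M2 stuck-at-1, M3 stuck-at-0.
Only M0 stuck-at-0 is consistent with every test.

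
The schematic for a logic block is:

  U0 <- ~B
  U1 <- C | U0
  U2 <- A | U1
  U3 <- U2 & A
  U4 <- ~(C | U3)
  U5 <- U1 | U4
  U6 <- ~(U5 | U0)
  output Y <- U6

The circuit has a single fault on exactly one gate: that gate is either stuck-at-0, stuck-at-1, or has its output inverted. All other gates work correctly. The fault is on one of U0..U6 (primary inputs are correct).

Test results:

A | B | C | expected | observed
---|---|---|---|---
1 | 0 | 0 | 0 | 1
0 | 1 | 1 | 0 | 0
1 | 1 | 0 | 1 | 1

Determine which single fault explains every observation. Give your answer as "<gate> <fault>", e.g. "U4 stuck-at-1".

U0 stuck-at-0

Fault-free values for test 1 (A=1, B=0, C=0): U0=1, U1=1, U2=1, U3=1, U4=0, U5=1, U6=0, giving Y=0. Observed 1.
Test 1: faults giving observed 1 are {U0 stuck-at-0, U0 inverted output, U6 stuck-at-1, U6 inverted output}.
Test 2 (A=0, B=1, C=1): fault-free U0=0, U1=1, U2=1, U3=0, U4=0, U5=1, U6=0 → 0; observed 0. Eliminates U6 stuck-at-1, U6 inverted output.
Test 3 (A=1, B=1, C=0): fault-free U0=0, U1=0, U2=1, U3=1, U4=0, U5=0, U6=1 → 1; observed 1. Eliminates U0 inverted output.
Only U0 stuck-at-0 is consistent with every test.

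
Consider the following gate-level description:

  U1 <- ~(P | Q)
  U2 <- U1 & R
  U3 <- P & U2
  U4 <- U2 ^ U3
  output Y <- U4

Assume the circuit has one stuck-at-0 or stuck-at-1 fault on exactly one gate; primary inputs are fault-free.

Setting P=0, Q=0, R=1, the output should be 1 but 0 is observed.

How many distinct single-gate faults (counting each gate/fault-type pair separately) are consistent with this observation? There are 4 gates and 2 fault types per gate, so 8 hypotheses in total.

Fault-free: U1=1, U2=1, U3=0, U4=1 → 1. Observed 0.
  U1 stuck-at-0: output 0 ✓
  U1 stuck-at-1: output 1 ✗
  U2 stuck-at-0: output 0 ✓
  U2 stuck-at-1: output 1 ✗
  U3 stuck-at-0: output 1 ✗
  U3 stuck-at-1: output 0 ✓
  U4 stuck-at-0: output 0 ✓
  U4 stuck-at-1: output 1 ✗
Consistent faults: {U1 stuck-at-0, U2 stuck-at-0, U3 stuck-at-1, U4 stuck-at-0} — 4 in all.

4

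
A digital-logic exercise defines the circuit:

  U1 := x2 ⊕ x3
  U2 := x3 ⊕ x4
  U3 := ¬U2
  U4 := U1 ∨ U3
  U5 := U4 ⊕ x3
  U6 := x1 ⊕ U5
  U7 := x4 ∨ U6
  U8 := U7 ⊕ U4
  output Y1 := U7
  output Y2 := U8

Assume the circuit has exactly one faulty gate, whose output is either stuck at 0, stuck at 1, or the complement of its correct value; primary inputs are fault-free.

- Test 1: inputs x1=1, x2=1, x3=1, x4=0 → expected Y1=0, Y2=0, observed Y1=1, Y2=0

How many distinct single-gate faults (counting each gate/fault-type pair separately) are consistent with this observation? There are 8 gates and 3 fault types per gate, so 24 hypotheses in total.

8

Fault-free: U1=0, U2=1, U3=0, U4=0, U5=1, U6=0, U7=0, U8=0 → Y1=0, Y2=0. Observed Y1=1, Y2=0.
  U1: stuck-at-1, inverted output ✓; others ✗
  U2: stuck-at-0, inverted output ✓; others ✗
  U3: stuck-at-1, inverted output ✓; others ✗
  U4: stuck-at-1, inverted output ✓; others ✗
  U5: none of the 3 fault types match ✗
  U6: none of the 3 fault types match ✗
  U7: none of the 3 fault types match ✗
  U8: none of the 3 fault types match ✗
Consistent faults: {U1 stuck-at-1, U1 inverted output, U2 stuck-at-0, U2 inverted output, U3 stuck-at-1, U3 inverted output, U4 stuck-at-1, U4 inverted output} — 8 in all.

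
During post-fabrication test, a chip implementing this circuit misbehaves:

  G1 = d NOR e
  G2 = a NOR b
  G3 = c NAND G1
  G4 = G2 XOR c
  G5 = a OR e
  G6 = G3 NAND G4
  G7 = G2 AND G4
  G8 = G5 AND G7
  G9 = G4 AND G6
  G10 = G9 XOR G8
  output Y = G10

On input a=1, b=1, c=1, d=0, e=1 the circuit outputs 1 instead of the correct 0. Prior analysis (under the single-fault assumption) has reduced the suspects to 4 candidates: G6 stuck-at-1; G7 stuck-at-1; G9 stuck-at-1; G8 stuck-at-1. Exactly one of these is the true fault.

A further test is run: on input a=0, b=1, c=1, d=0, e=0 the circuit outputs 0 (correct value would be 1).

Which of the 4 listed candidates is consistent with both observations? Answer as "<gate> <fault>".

G8 stuck-at-1

Evaluate each candidate on input a=0, b=1, c=1, d=0, e=0:
  G6 stuck-at-1: G1=1, G2=0, G3=0, G4=1, G5=0, G6=1 [stuck-at-1], G7=0, G8=0, G9=1, G10=1 → 1 — eliminated
  G7 stuck-at-1: G1=1, G2=0, G3=0, G4=1, G5=0, G6=1, G7=1 [stuck-at-1], G8=0, G9=1, G10=1 → 1 — eliminated
  G9 stuck-at-1: G1=1, G2=0, G3=0, G4=1, G5=0, G6=1, G7=0, G8=0, G9=1 [stuck-at-1], G10=1 → 1 — eliminated
  G8 stuck-at-1: G1=1, G2=0, G3=0, G4=1, G5=0, G6=1, G7=0, G8=1 [stuck-at-1], G9=1, G10=0 → 0 — matches
Only G8 stuck-at-1 reproduces the observed 0.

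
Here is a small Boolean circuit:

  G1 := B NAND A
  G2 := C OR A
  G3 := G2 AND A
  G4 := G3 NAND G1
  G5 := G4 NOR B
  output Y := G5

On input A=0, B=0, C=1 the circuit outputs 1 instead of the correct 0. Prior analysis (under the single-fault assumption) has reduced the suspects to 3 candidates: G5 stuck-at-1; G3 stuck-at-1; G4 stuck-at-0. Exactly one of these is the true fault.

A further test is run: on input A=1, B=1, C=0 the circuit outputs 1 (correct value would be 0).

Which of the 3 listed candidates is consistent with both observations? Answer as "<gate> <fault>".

G5 stuck-at-1

Evaluate each candidate on input A=1, B=1, C=0:
  G5 stuck-at-1: G1=0, G2=1, G3=1, G4=1, G5=1 [stuck-at-1] → 1 — matches
  G3 stuck-at-1: G1=0, G2=1, G3=1 [stuck-at-1], G4=1, G5=0 → 0 — eliminated
  G4 stuck-at-0: G1=0, G2=1, G3=1, G4=0 [stuck-at-0], G5=0 → 0 — eliminated
Only G5 stuck-at-1 reproduces the observed 1.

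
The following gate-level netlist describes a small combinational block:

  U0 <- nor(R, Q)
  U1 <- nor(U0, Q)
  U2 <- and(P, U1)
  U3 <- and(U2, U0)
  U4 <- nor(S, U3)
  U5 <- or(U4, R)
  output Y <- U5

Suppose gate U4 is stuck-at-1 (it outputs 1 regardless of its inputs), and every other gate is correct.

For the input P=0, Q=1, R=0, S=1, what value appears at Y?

Propagate with U4 forced: U0=0, U1=0, U2=0, U3=0, U4=1 [stuck-at-1], U5=1.
So Y = 1. (Without the fault it would be 0.)

1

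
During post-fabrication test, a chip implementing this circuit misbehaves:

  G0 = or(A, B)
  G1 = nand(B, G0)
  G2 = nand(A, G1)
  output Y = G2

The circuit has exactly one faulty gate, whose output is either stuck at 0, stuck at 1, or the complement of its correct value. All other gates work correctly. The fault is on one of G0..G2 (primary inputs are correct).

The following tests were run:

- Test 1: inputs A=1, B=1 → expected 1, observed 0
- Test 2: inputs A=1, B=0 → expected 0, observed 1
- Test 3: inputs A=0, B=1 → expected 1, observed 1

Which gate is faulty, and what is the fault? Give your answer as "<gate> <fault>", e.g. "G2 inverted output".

G1 inverted output

Fault-free values for test 1 (A=1, B=1): G0=1, G1=0, G2=1, giving Y=1. Observed 0.
Test 1: faults giving observed 0 are {G0 stuck-at-0, G0 inverted output, G1 stuck-at-1, G1 inverted output, G2 stuck-at-0, G2 inverted output}.
Test 2 (A=1, B=0): fault-free G0=1, G1=1, G2=0 → 0; observed 1. Eliminates G0 stuck-at-0, G0 inverted output, G1 stuck-at-1, G2 stuck-at-0.
Test 3 (A=0, B=1): fault-free G0=1, G1=0, G2=1 → 1; observed 1. Eliminates G2 inverted output.
Only G1 inverted output is consistent with every test.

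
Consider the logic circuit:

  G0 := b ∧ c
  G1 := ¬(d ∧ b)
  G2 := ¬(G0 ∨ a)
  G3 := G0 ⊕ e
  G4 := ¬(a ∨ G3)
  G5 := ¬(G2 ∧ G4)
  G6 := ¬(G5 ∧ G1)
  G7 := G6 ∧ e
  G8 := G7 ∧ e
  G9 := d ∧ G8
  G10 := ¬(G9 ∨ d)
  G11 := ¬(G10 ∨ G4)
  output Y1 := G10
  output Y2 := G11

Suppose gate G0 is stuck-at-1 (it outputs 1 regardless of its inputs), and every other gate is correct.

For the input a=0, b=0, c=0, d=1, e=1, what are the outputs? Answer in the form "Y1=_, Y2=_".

Propagate with G0 forced: G0=1 [stuck-at-1], G1=1, G2=0, G3=0, G4=1, G5=1, G6=0, G7=0, G8=0, G9=0, G10=0, G11=0.
So the outputs are Y1=0, Y2=0. (Without the fault they would be Y1=0, Y2=1.)

Y1=0, Y2=0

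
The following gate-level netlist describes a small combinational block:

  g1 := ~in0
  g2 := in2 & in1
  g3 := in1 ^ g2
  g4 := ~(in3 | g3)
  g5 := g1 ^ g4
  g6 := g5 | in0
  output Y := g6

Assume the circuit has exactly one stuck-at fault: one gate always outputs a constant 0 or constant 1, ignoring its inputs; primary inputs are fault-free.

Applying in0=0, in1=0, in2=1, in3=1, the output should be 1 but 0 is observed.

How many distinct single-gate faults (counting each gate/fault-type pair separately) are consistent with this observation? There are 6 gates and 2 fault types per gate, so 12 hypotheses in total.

4

Fault-free: g1=1, g2=0, g3=0, g4=0, g5=1, g6=1 → 1. Observed 0.
  g1 stuck-at-0: output 0 ✓
  g1 stuck-at-1: output 1 ✗
  g2 stuck-at-0: output 1 ✗
  g2 stuck-at-1: output 1 ✗
  g3 stuck-at-0: output 1 ✗
  g3 stuck-at-1: output 1 ✗
  g4 stuck-at-0: output 1 ✗
  g4 stuck-at-1: output 0 ✓
  g5 stuck-at-0: output 0 ✓
  g5 stuck-at-1: output 1 ✗
  g6 stuck-at-0: output 0 ✓
  g6 stuck-at-1: output 1 ✗
Consistent faults: {g1 stuck-at-0, g4 stuck-at-1, g5 stuck-at-0, g6 stuck-at-0} — 4 in all.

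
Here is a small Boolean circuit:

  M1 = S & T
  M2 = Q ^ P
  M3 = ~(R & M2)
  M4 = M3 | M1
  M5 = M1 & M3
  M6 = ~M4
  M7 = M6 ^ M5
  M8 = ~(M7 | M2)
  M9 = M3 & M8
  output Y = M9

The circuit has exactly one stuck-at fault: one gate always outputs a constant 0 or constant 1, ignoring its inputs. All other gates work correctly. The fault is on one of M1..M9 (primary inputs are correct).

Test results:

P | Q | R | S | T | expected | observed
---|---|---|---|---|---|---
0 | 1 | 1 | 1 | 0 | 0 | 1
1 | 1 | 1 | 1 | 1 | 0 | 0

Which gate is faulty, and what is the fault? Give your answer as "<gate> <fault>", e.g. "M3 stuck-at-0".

M2 stuck-at-0

Fault-free values for test 1 (P=0, Q=1, R=1, S=1, T=0): M1=0, M2=1, M3=0, M4=0, M5=0, M6=1, M7=1, M8=0, M9=0, giving Y=0. Observed 1.
Test 1: faults giving observed 1 are {M2 stuck-at-0, M9 stuck-at-1}.
Test 2 (P=1, Q=1, R=1, S=1, T=1): fault-free M1=1, M2=0, M3=1, M4=1, M5=1, M6=0, M7=1, M8=0, M9=0 → 0; observed 0. Eliminates M9 stuck-at-1.
Only M2 stuck-at-0 is consistent with every test.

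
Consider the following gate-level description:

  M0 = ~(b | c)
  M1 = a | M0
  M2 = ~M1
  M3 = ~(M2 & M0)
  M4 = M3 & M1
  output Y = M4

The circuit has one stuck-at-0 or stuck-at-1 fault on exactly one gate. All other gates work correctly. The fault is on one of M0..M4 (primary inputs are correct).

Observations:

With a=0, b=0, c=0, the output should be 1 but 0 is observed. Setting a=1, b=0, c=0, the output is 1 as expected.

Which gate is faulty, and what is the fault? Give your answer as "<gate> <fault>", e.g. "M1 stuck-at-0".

M0 stuck-at-0

Fault-free values for test 1 (a=0, b=0, c=0): M0=1, M1=1, M2=0, M3=1, M4=1, giving Y=1. Observed 0.
Test 1: faults giving observed 0 are {M0 stuck-at-0, M1 stuck-at-0, M2 stuck-at-1, M3 stuck-at-0, M4 stuck-at-0}.
Test 2 (a=1, b=0, c=0): fault-free M0=1, M1=1, M2=0, M3=1, M4=1 → 1; observed 1. Eliminates M1 stuck-at-0, M2 stuck-at-1, M3 stuck-at-0, M4 stuck-at-0.
Only M0 stuck-at-0 is consistent with every test.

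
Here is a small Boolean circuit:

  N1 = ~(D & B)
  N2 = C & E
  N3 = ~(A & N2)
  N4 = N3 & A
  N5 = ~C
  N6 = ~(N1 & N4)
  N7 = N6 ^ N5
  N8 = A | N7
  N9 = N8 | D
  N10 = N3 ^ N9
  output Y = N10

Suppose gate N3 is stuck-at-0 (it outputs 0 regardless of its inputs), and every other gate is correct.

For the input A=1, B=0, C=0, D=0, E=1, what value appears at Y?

1

Propagate with N3 forced: N1=1, N2=0, N3=0 [stuck-at-0], N4=0, N5=1, N6=1, N7=0, N8=1, N9=1, N10=1.
So Y = 1. (Without the fault it would be 0.)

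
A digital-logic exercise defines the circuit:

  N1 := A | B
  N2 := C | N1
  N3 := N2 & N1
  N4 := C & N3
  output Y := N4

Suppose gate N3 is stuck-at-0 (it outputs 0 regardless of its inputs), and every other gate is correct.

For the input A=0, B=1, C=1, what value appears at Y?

Propagate with N3 forced: N1=1, N2=1, N3=0 [stuck-at-0], N4=0.
So Y = 0. (Without the fault it would be 1.)

0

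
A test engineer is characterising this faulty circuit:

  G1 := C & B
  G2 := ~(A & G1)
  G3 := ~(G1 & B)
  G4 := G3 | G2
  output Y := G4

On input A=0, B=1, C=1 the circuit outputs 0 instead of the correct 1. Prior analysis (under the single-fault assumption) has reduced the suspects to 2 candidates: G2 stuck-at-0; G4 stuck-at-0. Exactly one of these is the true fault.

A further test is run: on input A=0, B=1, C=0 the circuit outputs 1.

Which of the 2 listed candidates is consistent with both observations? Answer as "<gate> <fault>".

G2 stuck-at-0

Evaluate each candidate on input A=0, B=1, C=0:
  G2 stuck-at-0: G1=0, G2=0 [stuck-at-0], G3=1, G4=1 → 1 — matches
  G4 stuck-at-0: G1=0, G2=1, G3=1, G4=0 [stuck-at-0] → 0 — eliminated
Only G2 stuck-at-0 reproduces the observed 1.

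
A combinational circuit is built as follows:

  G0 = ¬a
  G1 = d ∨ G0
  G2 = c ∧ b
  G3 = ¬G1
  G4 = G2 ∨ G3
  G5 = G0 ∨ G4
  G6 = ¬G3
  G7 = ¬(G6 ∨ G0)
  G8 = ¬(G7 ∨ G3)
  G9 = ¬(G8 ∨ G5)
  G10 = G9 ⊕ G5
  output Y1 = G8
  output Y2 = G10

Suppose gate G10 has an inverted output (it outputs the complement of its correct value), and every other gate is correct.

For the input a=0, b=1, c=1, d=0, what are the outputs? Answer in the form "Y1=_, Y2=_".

Y1=1, Y2=0

Propagate with G10 forced: G0=1, G1=1, G2=1, G3=0, G4=1, G5=1, G6=1, G7=0, G8=1, G9=0, G10=0 [inverted output].
So the outputs are Y1=1, Y2=0. (Without the fault they would be Y1=1, Y2=1.)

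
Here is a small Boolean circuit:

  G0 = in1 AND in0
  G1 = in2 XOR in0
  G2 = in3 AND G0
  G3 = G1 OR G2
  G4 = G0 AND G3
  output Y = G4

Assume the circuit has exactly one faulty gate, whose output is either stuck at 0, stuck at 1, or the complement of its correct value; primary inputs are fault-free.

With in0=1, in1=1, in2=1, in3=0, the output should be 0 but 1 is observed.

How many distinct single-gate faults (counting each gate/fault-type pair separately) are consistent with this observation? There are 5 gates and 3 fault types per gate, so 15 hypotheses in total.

Fault-free: G0=1, G1=0, G2=0, G3=0, G4=0 → 0. Observed 1.
  G0: none of the 3 fault types match ✗
  G1: stuck-at-1, inverted output ✓; others ✗
  G2: stuck-at-1, inverted output ✓; others ✗
  G3: stuck-at-1, inverted output ✓; others ✗
  G4: stuck-at-1, inverted output ✓; others ✗
Consistent faults: {G1 stuck-at-1, G1 inverted output, G2 stuck-at-1, G2 inverted output, G3 stuck-at-1, G3 inverted output, G4 stuck-at-1, G4 inverted output} — 8 in all.

8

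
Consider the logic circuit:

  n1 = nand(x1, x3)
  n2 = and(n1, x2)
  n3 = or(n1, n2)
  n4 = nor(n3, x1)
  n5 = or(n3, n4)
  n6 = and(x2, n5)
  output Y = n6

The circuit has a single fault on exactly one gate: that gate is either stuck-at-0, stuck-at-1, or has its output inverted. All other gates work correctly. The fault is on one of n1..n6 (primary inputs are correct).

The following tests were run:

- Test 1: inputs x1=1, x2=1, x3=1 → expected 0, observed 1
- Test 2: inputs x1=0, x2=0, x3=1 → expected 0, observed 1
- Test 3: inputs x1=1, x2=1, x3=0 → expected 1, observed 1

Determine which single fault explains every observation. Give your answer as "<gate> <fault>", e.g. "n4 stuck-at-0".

n6 stuck-at-1

Fault-free values for test 1 (x1=1, x2=1, x3=1): n1=0, n2=0, n3=0, n4=0, n5=0, n6=0, giving Y=0. Observed 1.
Test 1: faults giving observed 1 are {n1 stuck-at-1, n1 inverted output, n2 stuck-at-1, n2 inverted output, n3 stuck-at-1, n3 inverted output, n4 stuck-at-1, n4 inverted output, n5 stuck-at-1, n5 inverted output, n6 stuck-at-1, n6 inverted output}.
Test 2 (x1=0, x2=0, x3=1): fault-free n1=1, n2=0, n3=1, n4=0, n5=1, n6=0 → 0; observed 1. Eliminates n1 stuck-at-1, n1 inverted output, n2 stuck-at-1, n2 inverted output, n3 stuck-at-1, n3 inverted output, n4 stuck-at-1, n4 inverted output, n5 stuck-at-1, n5 inverted output.
Test 3 (x1=1, x2=1, x3=0): fault-free n1=1, n2=1, n3=1, n4=0, n5=1, n6=1 → 1; observed 1. Eliminates n6 inverted output.
Only n6 stuck-at-1 is consistent with every test.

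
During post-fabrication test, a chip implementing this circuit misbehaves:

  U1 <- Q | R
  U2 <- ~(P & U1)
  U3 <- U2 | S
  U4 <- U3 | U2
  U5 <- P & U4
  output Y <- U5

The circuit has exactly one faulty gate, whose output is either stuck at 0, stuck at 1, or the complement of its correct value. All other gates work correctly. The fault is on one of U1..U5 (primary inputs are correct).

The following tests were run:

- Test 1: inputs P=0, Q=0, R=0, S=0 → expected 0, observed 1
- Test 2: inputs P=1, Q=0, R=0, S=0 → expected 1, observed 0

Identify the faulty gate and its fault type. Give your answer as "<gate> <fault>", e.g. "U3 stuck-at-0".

Fault-free values for test 1 (P=0, Q=0, R=0, S=0): U1=0, U2=1, U3=1, U4=1, U5=0, giving Y=0. Observed 1.
Test 1: faults giving observed 1 are {U5 stuck-at-1, U5 inverted output}.
Test 2 (P=1, Q=0, R=0, S=0): fault-free U1=0, U2=1, U3=1, U4=1, U5=1 → 1; observed 0. Eliminates U5 stuck-at-1.
Only U5 inverted output is consistent with every test.

U5 inverted output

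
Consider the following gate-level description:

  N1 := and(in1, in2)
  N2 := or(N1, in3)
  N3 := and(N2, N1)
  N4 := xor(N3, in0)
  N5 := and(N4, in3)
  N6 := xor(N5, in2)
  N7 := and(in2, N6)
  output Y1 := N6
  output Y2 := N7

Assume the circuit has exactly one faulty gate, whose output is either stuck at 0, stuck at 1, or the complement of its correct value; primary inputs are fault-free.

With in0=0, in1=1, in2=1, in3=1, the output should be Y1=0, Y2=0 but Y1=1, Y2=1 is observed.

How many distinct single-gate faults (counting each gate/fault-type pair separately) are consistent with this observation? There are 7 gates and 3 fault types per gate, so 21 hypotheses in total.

Fault-free: N1=1, N2=1, N3=1, N4=1, N5=1, N6=0, N7=0 → Y1=0, Y2=0. Observed Y1=1, Y2=1.
  N1: stuck-at-0, inverted output ✓; others ✗
  N2: stuck-at-0, inverted output ✓; others ✗
  N3: stuck-at-0, inverted output ✓; others ✗
  N4: stuck-at-0, inverted output ✓; others ✗
  N5: stuck-at-0, inverted output ✓; others ✗
  N6: stuck-at-1, inverted output ✓; others ✗
  N7: none of the 3 fault types match ✗
Consistent faults: {N1 stuck-at-0, N1 inverted output, N2 stuck-at-0, N2 inverted output, N3 stuck-at-0, N3 inverted output, N4 stuck-at-0, N4 inverted output, N5 stuck-at-0, N5 inverted output, N6 stuck-at-1, N6 inverted output} — 12 in all.

12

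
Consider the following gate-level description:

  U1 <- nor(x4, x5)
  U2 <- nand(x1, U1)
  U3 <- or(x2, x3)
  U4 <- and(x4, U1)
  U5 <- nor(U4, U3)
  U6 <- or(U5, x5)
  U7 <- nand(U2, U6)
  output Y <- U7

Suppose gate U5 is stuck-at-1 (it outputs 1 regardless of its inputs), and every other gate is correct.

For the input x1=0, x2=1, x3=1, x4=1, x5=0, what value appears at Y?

Propagate with U5 forced: U1=0, U2=1, U3=1, U4=0, U5=1 [stuck-at-1], U6=1, U7=0.
So Y = 0. (Without the fault it would be 1.)

0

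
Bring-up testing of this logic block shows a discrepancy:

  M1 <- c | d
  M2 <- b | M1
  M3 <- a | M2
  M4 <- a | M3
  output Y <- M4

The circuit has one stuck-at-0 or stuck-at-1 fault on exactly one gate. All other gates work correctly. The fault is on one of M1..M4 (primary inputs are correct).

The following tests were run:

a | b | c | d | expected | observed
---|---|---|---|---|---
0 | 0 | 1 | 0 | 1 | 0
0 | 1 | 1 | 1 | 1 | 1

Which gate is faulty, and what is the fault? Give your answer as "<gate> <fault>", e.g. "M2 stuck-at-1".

M1 stuck-at-0

Fault-free values for test 1 (a=0, b=0, c=1, d=0): M1=1, M2=1, M3=1, M4=1, giving Y=1. Observed 0.
Test 1: faults giving observed 0 are {M1 stuck-at-0, M2 stuck-at-0, M3 stuck-at-0, M4 stuck-at-0}.
Test 2 (a=0, b=1, c=1, d=1): fault-free M1=1, M2=1, M3=1, M4=1 → 1; observed 1. Eliminates M2 stuck-at-0, M3 stuck-at-0, M4 stuck-at-0.
Only M1 stuck-at-0 is consistent with every test.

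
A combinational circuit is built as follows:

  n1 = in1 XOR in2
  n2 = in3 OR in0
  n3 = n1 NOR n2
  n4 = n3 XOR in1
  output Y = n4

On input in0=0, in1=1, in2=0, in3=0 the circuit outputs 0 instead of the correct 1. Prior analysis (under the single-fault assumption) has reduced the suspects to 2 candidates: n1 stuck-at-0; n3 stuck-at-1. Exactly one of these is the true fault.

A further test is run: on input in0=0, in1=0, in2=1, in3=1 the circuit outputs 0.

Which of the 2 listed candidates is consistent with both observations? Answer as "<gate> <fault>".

Evaluate each candidate on input in0=0, in1=0, in2=1, in3=1:
  n1 stuck-at-0: n1=0 [stuck-at-0], n2=1, n3=0, n4=0 → 0 — matches
  n3 stuck-at-1: n1=1, n2=1, n3=1 [stuck-at-1], n4=1 → 1 — eliminated
Only n1 stuck-at-0 reproduces the observed 0.

n1 stuck-at-0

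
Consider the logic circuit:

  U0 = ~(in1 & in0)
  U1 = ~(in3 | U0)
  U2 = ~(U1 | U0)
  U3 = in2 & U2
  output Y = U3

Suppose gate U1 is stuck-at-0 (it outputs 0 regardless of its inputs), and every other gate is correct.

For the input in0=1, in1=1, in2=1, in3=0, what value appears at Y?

Propagate with U1 forced: U0=0, U1=0 [stuck-at-0], U2=1, U3=1.
So Y = 1. (Without the fault it would be 0.)

1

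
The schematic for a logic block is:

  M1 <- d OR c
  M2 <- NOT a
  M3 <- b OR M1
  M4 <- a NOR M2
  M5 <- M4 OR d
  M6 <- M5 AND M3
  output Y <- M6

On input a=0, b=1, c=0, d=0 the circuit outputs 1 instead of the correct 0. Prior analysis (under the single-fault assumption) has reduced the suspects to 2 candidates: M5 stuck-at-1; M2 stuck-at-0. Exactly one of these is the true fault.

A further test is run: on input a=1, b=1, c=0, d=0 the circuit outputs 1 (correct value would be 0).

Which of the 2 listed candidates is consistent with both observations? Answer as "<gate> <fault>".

M5 stuck-at-1

Evaluate each candidate on input a=1, b=1, c=0, d=0:
  M5 stuck-at-1: M1=0, M2=0, M3=1, M4=0, M5=1 [stuck-at-1], M6=1 → 1 — matches
  M2 stuck-at-0: M1=0, M2=0 [stuck-at-0], M3=1, M4=0, M5=0, M6=0 → 0 — eliminated
Only M5 stuck-at-1 reproduces the observed 1.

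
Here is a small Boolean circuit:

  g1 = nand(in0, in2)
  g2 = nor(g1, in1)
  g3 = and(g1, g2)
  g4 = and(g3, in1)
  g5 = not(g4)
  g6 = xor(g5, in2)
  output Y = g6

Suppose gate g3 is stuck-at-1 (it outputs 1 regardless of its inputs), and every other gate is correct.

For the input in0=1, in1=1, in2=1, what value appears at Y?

1

Propagate with g3 forced: g1=0, g2=0, g3=1 [stuck-at-1], g4=1, g5=0, g6=1.
So Y = 1. (Without the fault it would be 0.)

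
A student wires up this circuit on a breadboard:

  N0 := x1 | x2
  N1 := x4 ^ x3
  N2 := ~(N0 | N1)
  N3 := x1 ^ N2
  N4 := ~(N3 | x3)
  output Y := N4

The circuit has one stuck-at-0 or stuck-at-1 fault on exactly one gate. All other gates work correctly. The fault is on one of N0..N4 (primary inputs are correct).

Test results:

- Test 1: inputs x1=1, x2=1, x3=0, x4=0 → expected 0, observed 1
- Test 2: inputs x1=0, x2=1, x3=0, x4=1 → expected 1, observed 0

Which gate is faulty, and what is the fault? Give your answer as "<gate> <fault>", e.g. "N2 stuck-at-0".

Fault-free values for test 1 (x1=1, x2=1, x3=0, x4=0): N0=1, N1=0, N2=0, N3=1, N4=0, giving Y=0. Observed 1.
Test 1: faults giving observed 1 are {N0 stuck-at-0, N2 stuck-at-1, N3 stuck-at-0, N4 stuck-at-1}.
Test 2 (x1=0, x2=1, x3=0, x4=1): fault-free N0=1, N1=1, N2=0, N3=0, N4=1 → 1; observed 0. Eliminates N0 stuck-at-0, N3 stuck-at-0, N4 stuck-at-1.
Only N2 stuck-at-1 is consistent with every test.

N2 stuck-at-1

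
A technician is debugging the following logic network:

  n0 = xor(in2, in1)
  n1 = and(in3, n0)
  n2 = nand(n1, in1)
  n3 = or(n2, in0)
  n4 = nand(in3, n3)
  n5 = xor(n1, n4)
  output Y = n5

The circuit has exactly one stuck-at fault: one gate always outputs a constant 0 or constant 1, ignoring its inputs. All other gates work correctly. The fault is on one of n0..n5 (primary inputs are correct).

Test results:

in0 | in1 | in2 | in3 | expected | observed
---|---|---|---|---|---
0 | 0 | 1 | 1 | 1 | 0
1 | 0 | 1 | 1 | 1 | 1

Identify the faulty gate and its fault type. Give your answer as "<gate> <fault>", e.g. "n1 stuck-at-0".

n2 stuck-at-0

Fault-free values for test 1 (in0=0, in1=0, in2=1, in3=1): n0=1, n1=1, n2=1, n3=1, n4=0, n5=1, giving Y=1. Observed 0.
Test 1: faults giving observed 0 are {n0 stuck-at-0, n1 stuck-at-0, n2 stuck-at-0, n3 stuck-at-0, n4 stuck-at-1, n5 stuck-at-0}.
Test 2 (in0=1, in1=0, in2=1, in3=1): fault-free n0=1, n1=1, n2=1, n3=1, n4=0, n5=1 → 1; observed 1. Eliminates n0 stuck-at-0, n1 stuck-at-0, n3 stuck-at-0, n4 stuck-at-1, n5 stuck-at-0.
Only n2 stuck-at-0 is consistent with every test.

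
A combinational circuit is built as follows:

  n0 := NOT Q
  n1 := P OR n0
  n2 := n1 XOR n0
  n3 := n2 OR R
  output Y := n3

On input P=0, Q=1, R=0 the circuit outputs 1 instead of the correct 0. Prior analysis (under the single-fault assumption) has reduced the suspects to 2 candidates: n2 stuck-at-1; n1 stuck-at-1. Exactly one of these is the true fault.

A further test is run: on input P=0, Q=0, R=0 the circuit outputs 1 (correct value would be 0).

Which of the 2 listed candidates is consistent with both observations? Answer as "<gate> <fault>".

n2 stuck-at-1

Evaluate each candidate on input P=0, Q=0, R=0:
  n2 stuck-at-1: n0=1, n1=1, n2=1 [stuck-at-1], n3=1 → 1 — matches
  n1 stuck-at-1: n0=1, n1=1 [stuck-at-1], n2=0, n3=0 → 0 — eliminated
Only n2 stuck-at-1 reproduces the observed 1.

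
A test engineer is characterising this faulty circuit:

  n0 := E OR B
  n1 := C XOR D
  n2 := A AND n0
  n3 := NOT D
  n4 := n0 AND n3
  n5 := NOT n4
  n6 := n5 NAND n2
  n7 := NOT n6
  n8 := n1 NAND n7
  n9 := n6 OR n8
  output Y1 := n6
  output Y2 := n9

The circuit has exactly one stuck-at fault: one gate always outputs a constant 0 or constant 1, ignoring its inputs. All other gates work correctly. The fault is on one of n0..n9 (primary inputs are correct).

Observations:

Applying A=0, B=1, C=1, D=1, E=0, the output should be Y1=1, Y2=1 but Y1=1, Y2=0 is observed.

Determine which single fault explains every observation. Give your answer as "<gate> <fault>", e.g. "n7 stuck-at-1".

Fault-free values for test 1 (A=0, B=1, C=1, D=1, E=0): n0=1, n1=0, n2=0, n3=0, n4=0, n5=1, n6=1, n7=0, n8=1, n9=1, giving Y1=1, Y2=1. Observed Y1=1, Y2=0.
Test 1: faults giving observed Y1=1, Y2=0 are {n9 stuck-at-0}.
Only n9 stuck-at-0 is consistent with every test.

n9 stuck-at-0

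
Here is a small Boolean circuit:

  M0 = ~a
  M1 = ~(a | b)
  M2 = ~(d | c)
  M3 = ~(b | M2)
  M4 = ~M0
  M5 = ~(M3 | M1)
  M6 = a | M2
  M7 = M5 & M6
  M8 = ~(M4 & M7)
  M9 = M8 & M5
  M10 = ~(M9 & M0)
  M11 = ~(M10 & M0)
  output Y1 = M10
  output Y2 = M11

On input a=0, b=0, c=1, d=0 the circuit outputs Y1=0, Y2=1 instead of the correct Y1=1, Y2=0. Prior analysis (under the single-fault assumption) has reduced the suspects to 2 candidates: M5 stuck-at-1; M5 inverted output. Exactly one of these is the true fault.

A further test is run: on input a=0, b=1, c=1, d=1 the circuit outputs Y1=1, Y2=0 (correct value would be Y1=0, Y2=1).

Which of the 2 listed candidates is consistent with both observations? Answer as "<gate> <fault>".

M5 inverted output

Evaluate each candidate on input a=0, b=1, c=1, d=1:
  M5 stuck-at-1: M0=1, M1=0, M2=0, M3=0, M4=0, M5=1 [stuck-at-1], M6=0, M7=0, M8=1, M9=1, M10=0, M11=1 → Y1=0, Y2=1 — eliminated
  M5 inverted output: M0=1, M1=0, M2=0, M3=0, M4=0, M5=0 [inverted output], M6=0, M7=0, M8=1, M9=0, M10=1, M11=0 → Y1=1, Y2=0 — matches
Only M5 inverted output reproduces the observed Y1=1, Y2=0.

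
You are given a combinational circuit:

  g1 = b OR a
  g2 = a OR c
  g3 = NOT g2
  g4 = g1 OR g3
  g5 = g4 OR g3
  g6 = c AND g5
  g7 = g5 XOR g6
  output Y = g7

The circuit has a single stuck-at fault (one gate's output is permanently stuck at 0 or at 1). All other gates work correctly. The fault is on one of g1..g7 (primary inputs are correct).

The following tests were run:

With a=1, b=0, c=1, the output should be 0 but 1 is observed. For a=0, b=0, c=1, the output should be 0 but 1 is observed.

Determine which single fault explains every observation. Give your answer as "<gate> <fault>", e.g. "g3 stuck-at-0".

Fault-free values for test 1 (a=1, b=0, c=1): g1=1, g2=1, g3=0, g4=1, g5=1, g6=1, g7=0, giving Y=0. Observed 1.
Test 1: faults giving observed 1 are {g6 stuck-at-0, g7 stuck-at-1}.
Test 2 (a=0, b=0, c=1): fault-free g1=0, g2=1, g3=0, g4=0, g5=0, g6=0, g7=0 → 0; observed 1. Eliminates g6 stuck-at-0.
Only g7 stuck-at-1 is consistent with every test.

g7 stuck-at-1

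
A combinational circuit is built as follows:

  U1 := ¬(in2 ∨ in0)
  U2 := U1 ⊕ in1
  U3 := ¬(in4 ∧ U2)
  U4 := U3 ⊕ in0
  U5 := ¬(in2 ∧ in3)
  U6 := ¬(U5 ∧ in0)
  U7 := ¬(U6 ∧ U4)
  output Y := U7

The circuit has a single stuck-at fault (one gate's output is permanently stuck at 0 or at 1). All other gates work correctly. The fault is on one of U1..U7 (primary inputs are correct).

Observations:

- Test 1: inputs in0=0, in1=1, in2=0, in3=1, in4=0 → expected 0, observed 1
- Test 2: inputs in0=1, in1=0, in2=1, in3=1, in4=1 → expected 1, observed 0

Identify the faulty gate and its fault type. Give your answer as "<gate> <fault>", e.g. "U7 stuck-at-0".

U3 stuck-at-0

Fault-free values for test 1 (in0=0, in1=1, in2=0, in3=1, in4=0): U1=1, U2=0, U3=1, U4=1, U5=1, U6=1, U7=0, giving Y=0. Observed 1.
Test 1: faults giving observed 1 are {U3 stuck-at-0, U4 stuck-at-0, U6 stuck-at-0, U7 stuck-at-1}.
Test 2 (in0=1, in1=0, in2=1, in3=1, in4=1): fault-free U1=0, U2=0, U3=1, U4=0, U5=0, U6=1, U7=1 → 1; observed 0. Eliminates U4 stuck-at-0, U6 stuck-at-0, U7 stuck-at-1.
Only U3 stuck-at-0 is consistent with every test.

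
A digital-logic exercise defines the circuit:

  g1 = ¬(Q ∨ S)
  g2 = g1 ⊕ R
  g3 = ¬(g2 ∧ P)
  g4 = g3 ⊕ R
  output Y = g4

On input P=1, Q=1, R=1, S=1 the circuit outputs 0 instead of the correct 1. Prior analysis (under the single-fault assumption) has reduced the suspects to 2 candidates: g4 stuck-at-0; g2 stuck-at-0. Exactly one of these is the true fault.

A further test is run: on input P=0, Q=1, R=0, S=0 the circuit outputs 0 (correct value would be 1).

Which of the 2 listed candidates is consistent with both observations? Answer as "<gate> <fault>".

g4 stuck-at-0

Evaluate each candidate on input P=0, Q=1, R=0, S=0:
  g4 stuck-at-0: g1=0, g2=0, g3=1, g4=0 [stuck-at-0] → 0 — matches
  g2 stuck-at-0: g1=0, g2=0 [stuck-at-0], g3=1, g4=1 → 1 — eliminated
Only g4 stuck-at-0 reproduces the observed 0.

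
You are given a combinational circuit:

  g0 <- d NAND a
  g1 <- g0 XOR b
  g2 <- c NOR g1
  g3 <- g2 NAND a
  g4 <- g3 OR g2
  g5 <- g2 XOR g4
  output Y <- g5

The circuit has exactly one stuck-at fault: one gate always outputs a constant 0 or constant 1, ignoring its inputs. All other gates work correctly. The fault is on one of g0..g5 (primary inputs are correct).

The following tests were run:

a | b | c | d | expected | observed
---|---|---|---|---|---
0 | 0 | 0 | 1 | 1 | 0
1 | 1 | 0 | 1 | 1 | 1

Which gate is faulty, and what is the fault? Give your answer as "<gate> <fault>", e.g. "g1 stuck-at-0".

g0 stuck-at-0

Fault-free values for test 1 (a=0, b=0, c=0, d=1): g0=1, g1=1, g2=0, g3=1, g4=1, g5=1, giving Y=1. Observed 0.
Test 1: faults giving observed 0 are {g0 stuck-at-0, g1 stuck-at-0, g2 stuck-at-1, g3 stuck-at-0, g4 stuck-at-0, g5 stuck-at-0}.
Test 2 (a=1, b=1, c=0, d=1): fault-free g0=0, g1=1, g2=0, g3=1, g4=1, g5=1 → 1; observed 1. Eliminates g1 stuck-at-0, g2 stuck-at-1, g3 stuck-at-0, g4 stuck-at-0, g5 stuck-at-0.
Only g0 stuck-at-0 is consistent with every test.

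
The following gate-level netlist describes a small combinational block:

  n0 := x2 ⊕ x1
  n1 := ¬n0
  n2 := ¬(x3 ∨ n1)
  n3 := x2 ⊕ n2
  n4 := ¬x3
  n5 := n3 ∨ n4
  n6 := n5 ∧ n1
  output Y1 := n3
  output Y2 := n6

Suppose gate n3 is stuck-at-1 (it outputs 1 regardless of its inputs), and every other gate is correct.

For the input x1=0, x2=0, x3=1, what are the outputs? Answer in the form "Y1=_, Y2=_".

Y1=1, Y2=1

Propagate with n3 forced: n0=0, n1=1, n2=0, n3=1 [stuck-at-1], n4=0, n5=1, n6=1.
So the outputs are Y1=1, Y2=1. (Without the fault they would be Y1=0, Y2=0.)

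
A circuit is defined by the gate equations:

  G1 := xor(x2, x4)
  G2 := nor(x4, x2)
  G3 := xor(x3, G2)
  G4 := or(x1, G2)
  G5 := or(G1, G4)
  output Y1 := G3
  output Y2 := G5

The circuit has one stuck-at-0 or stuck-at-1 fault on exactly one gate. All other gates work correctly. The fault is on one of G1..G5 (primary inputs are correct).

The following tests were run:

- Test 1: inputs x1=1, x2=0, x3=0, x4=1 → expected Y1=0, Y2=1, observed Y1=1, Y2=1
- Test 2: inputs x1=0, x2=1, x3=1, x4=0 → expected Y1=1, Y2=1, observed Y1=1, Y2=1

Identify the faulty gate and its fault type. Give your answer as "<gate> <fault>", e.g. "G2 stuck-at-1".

Fault-free values for test 1 (x1=1, x2=0, x3=0, x4=1): G1=1, G2=0, G3=0, G4=1, G5=1, giving Y1=0, Y2=1. Observed Y1=1, Y2=1.
Test 1: faults giving observed Y1=1, Y2=1 are {G2 stuck-at-1, G3 stuck-at-1}.
Test 2 (x1=0, x2=1, x3=1, x4=0): fault-free G1=1, G2=0, G3=1, G4=0, G5=1 → Y1=1, Y2=1; observed Y1=1, Y2=1. Eliminates G2 stuck-at-1.
Only G3 stuck-at-1 is consistent with every test.

G3 stuck-at-1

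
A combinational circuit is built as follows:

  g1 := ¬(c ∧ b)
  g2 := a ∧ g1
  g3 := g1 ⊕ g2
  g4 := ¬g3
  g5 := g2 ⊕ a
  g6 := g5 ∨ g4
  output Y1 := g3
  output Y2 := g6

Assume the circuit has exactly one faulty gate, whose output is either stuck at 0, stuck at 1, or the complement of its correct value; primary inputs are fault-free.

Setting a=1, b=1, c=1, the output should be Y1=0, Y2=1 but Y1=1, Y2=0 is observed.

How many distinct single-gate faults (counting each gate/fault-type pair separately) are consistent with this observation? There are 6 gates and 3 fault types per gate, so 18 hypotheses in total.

Fault-free: g1=0, g2=0, g3=0, g4=1, g5=1, g6=1 → Y1=0, Y2=1. Observed Y1=1, Y2=0.
  g1: none of the 3 fault types match ✗
  g2: stuck-at-1, inverted output ✓; others ✗
  g3: none of the 3 fault types match ✗
  g4: none of the 3 fault types match ✗
  g5: none of the 3 fault types match ✗
  g6: none of the 3 fault types match ✗
Consistent faults: {g2 stuck-at-1, g2 inverted output} — 2 in all.

2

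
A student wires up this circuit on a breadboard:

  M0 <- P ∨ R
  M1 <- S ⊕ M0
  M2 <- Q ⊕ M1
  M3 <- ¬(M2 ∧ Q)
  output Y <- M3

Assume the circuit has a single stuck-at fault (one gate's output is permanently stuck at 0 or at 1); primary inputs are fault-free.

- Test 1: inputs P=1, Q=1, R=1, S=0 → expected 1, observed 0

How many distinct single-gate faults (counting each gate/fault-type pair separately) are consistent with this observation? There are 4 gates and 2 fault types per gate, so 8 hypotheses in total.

4

Fault-free: M0=1, M1=1, M2=0, M3=1 → 1. Observed 0.
  M0 stuck-at-0: output 0 ✓
  M0 stuck-at-1: output 1 ✗
  M1 stuck-at-0: output 0 ✓
  M1 stuck-at-1: output 1 ✗
  M2 stuck-at-0: output 1 ✗
  M2 stuck-at-1: output 0 ✓
  M3 stuck-at-0: output 0 ✓
  M3 stuck-at-1: output 1 ✗
Consistent faults: {M0 stuck-at-0, M1 stuck-at-0, M2 stuck-at-1, M3 stuck-at-0} — 4 in all.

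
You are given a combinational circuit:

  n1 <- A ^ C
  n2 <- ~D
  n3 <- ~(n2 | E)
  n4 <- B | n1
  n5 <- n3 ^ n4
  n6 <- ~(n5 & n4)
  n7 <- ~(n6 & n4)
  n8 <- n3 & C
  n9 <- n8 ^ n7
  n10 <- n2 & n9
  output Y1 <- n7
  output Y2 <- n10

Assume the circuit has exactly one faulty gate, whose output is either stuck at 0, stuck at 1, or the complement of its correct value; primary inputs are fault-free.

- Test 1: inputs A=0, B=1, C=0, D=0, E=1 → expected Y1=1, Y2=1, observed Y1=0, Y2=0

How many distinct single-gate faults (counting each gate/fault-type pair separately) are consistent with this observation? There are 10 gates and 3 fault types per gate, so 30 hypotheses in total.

8

Fault-free: n1=0, n2=1, n3=0, n4=1, n5=1, n6=0, n7=1, n8=0, n9=1, n10=1 → Y1=1, Y2=1. Observed Y1=0, Y2=0.
  n1: none of the 3 fault types match ✗
  n2: none of the 3 fault types match ✗
  n3: stuck-at-1, inverted output ✓; others ✗
  n4: none of the 3 fault types match ✗
  n5: stuck-at-0, inverted output ✓; others ✗
  n6: stuck-at-1, inverted output ✓; others ✗
  n7: stuck-at-0, inverted output ✓; others ✗
  n8: none of the 3 fault types match ✗
  n9: none of the 3 fault types match ✗
  n10: none of the 3 fault types match ✗
Consistent faults: {n3 stuck-at-1, n3 inverted output, n5 stuck-at-0, n5 inverted output, n6 stuck-at-1, n6 inverted output, n7 stuck-at-0, n7 inverted output} — 8 in all.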